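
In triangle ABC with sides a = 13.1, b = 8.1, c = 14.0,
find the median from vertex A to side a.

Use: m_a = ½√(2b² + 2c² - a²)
m_a = ½√(2·8.1² + 2·14.0² − 13.1²) = ½√(2·65.61 + 2·196 − 171.61) = ½√(131.22 + 392 − 171.61) = ½√351.61
√351.61 ≈ 18.7513, so m_a ≈ 9.37563

m_a = 9.376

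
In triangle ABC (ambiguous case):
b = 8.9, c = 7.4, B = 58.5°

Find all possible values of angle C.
b/sin(B) = c/sin(C)  ⇒  sin(C) = c·sin(B)/b = 7.4·sin(58.5°)/8.9
sin(58.5°) ≈ 0.85264
sin(C) ≈ 7.4·0.85264/8.9 ≈ 6.30954/8.9 ≈ 0.708937
Candidate 1: C₁ = arcsin(0.708937) ≈ 45.1485°  →  A = 180° − 58.5° − 45.1485° ≈ 76.3515° > 0, valid
Candidate 2: C₂ = 180° − C₁ ≈ 134.852°  →  A = 180° − 58.5° − 134.852° ≈ -13.3515° ≤ 0, not a valid triangle

C = 45.15° (one solution)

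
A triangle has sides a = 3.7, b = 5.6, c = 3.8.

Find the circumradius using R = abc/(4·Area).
First find the area with Heron's formula.
s = (3.7 + 5.6 + 3.8)/2 = 6.55
Area = √(s(s−a)(s−b)(s−c)) = √(6.55·2.85·0.95·2.75) ≈ √48.7688 ≈ 6.98347
abc = 3.7·5.6·3.8 = 78.736
R = abc/(4·Area) ≈ 78.736/(4·6.98347) = 78.736/27.9339 ≈ 2.81866

R = 2.819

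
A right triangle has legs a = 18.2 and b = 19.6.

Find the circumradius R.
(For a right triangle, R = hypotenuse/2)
Hypotenuse c = √(a² + b²) = √(331.24 + 384.16) = √715.4 ≈ 26.747
R = c/2 ≈ 26.747/2 ≈ 13.3735

R = 13.37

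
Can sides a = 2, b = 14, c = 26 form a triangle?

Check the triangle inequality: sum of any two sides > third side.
a + b vs c: 2 + 14 = 16 ≤ 26  ✗
a + c vs b: 2 + 26 = 28 > 14  ✓
b + c vs a: 14 + 26 = 40 > 2  ✓

No: 2 + 14 = 16 is not > 26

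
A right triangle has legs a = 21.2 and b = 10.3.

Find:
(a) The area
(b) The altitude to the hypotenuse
(a) The legs are perpendicular, so Area = ½·a·b = ½·21.2·10.3 = ½·218.36 = 109.18
(b) Hypotenuse c = √(a² + b²) = √(449.44 + 106.09) = √555.53 ≈ 23.5697
    Area = ½·c·h_c  ⇒  h_c = 2·Area/c = 218.36/23.5697 ≈ 9.26444

Area = 109.18, h_c = 9.264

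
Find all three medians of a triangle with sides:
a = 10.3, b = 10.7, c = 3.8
Median formula: m_a = ½√(2b² + 2c² − a²) (and cyclically). a² = 106.09, b² = 114.49, c² = 14.44.
m_a = ½√(2·114.49 + 2·14.44 − 106.09) = ½√151.77 ≈ ½·12.3195 ≈ 6.15975
m_b = ½√(2·106.09 + 2·14.44 − 114.49) = ½√126.57 ≈ ½·11.2503 ≈ 5.62517
m_c = ½√(2·106.09 + 2·114.49 − 14.44) = ½√426.72 ≈ ½·20.6572 ≈ 10.3286

m_a = 6.16, m_b = 5.625, m_c = 10.33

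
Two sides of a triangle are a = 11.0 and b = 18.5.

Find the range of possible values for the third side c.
Triangle inequality: |a − b| < c < a + b
|a − b| = |11.0 − 18.5| = 7.5
a + b = 11.0 + 18.5 = 29.5

7.5 < c < 29.5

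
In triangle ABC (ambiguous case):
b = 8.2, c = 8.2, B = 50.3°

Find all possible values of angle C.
b/sin(B) = c/sin(C)  ⇒  sin(C) = c·sin(B)/b = 8.2·sin(50.3°)/8.2
sin(50.3°) ≈ 0.7694
sin(C) ≈ 8.2·0.7694/8.2 ≈ 6.30908/8.2 ≈ 0.7694
Candidate 1: C₁ = arcsin(0.7694) ≈ 50.3°  →  A = 180° − 50.3° − 50.3° ≈ 79.4° > 0, valid
Candidate 2: C₂ = 180° − C₁ ≈ 129.7°  →  A = 180° − 50.3° − 129.7° ≈ 0° ≤ 0, not a valid triangle

C = 50.3° (one solution)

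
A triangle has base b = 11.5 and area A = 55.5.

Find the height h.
A = ½·b·h  ⇒  h = 2A/b = 2·55.5/11.5 = 111/11.5 ≈ 9.65217

h = 9.652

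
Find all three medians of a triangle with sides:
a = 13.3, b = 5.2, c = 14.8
Median formula: m_a = ½√(2b² + 2c² − a²) (and cyclically). a² = 176.89, b² = 27.04, c² = 219.04.
m_a = ½√(2·27.04 + 2·219.04 − 176.89) = ½√315.27 ≈ ½·17.7558 ≈ 8.87792
m_b = ½√(2·176.89 + 2·219.04 − 27.04) = ½√764.82 ≈ ½·27.6554 ≈ 13.8277
m_c = ½√(2·176.89 + 2·27.04 − 219.04) = ½√188.82 ≈ ½·13.7412 ≈ 6.87059

m_a = 8.878, m_b = 13.83, m_c = 6.871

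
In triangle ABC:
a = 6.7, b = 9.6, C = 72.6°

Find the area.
Two sides and the included angle (SAS): A = ½·a·b·sin(C) = ½·6.7·9.6·sin(72.6°)
sin(72.6°) ≈ 0.95424
A ≈ ½·64.32·0.95424 = 32.16·0.95424 ≈ 30.6884

Area = 30.69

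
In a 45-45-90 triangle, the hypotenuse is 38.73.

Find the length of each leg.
In a 45-45-90 triangle hypotenuse = leg·√2, so leg = hypotenuse/√2.
Leg = 38.73/√2 ≈ 38.73/1.41421 ≈ 27.3862

Each leg = 27.39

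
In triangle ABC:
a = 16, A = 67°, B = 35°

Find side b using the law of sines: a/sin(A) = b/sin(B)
a/sin(A) = b/sin(B)  ⇒  b = a·sin(B)/sin(A) = 16·sin(35°)/sin(67°)
sin(35°) ≈ 0.573576, sin(67°) ≈ 0.920505
b ≈ 16·0.573576/0.920505 ≈ 9.17722/0.920505 ≈ 9.96977

b = 9.97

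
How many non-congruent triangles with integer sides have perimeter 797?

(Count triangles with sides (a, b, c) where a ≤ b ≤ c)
Let a ≤ b ≤ c with a + b + c = 797. The only binding inequality is a + b > c, i.e. 797 − c > c, so c < 797/2; and c ≥ 797/3 since c is the largest side.
So 266 ≤ c ≤ 398. For each c, b runs from ⌈(797 − c)/2⌉ up to c (then a = 797 − b − c satisfies 1 ≤ a ≤ b automatically), giving c − ⌈(797 − c)/2⌉ + 1 choices.
Summing over c: 1 + 3 + 4 + 6 + … + 198 + 199  (133 terms, c = 266, …, 398) = 13333
Check (closed form: nearest integer to p²/48 for even p, (p+3)²/48 for odd p): (797+3)²/48 = 800²/48 = 640000/48 ≈ 13333.33 → 13333

13333 triangles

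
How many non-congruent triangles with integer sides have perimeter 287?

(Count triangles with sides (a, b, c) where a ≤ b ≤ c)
Let a ≤ b ≤ c with a + b + c = 287. The only binding inequality is a + b > c, i.e. 287 − c > c, so c < 287/2; and c ≥ 287/3 since c is the largest side.
So 96 ≤ c ≤ 143. For each c, b runs from ⌈(287 − c)/2⌉ up to c (then a = 287 − b − c satisfies 1 ≤ a ≤ b automatically), giving c − ⌈(287 − c)/2⌉ + 1 choices.
Summing over c: 1 + 3 + 4 + 6 + … + 70 + 72  (48 terms, c = 96, …, 143) = 1752
Check (closed form: nearest integer to p²/48 for even p, (p+3)²/48 for odd p): (287+3)²/48 = 290²/48 = 84100/48 ≈ 1752.08 → 1752

1752 triangles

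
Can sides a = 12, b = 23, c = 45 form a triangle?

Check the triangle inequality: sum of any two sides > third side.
a + b vs c: 12 + 23 = 35 ≤ 45  ✗
a + c vs b: 12 + 45 = 57 > 23  ✓
b + c vs a: 23 + 45 = 68 > 12  ✓

No: 12 + 23 = 35 is not > 45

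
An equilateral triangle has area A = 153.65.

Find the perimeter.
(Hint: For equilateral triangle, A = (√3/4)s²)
A = (√3/4)s²  ⇒  s² = 4A/√3 = 4·153.65/√3 = 614.6/1.73205 ≈ 354.839
s ≈ √354.839 ≈ 18.8372
Perimeter = 3s ≈ 3·18.8372 ≈ 56.5115

Perimeter = 56.51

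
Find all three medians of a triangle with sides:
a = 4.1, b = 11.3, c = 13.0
Median formula: m_a = ½√(2b² + 2c² − a²) (and cyclically). a² = 16.81, b² = 127.69, c² = 169.
m_a = ½√(2·127.69 + 2·169 − 16.81) = ½√576.57 ≈ ½·24.0119 ≈ 12.0059
m_b = ½√(2·16.81 + 2·169 − 127.69) = ½√243.93 ≈ ½·15.6183 ≈ 7.80913
m_c = ½√(2·16.81 + 2·127.69 − 169) = ½√120 ≈ ½·10.9545 ≈ 5.47723

m_a = 12.01, m_b = 7.809, m_c = 5.477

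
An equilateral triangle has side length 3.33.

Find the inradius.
r = Area/s with s the semi-perimeter.
Area = (√3/4)·3.33² = (√3/4)·11.0889 ≈ 0.433013·11.0889 ≈ 4.80163
s = 3·3.33/2 = 4.995
r ≈ 4.80163/4.995 ≈ 0.961288
(Equivalently r = side/(2√3) = 3.33/3.4641 ≈ 0.961288.)

r = 0.9613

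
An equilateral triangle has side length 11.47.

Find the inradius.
r = Area/s with s the semi-perimeter.
Area = (√3/4)·11.47² = (√3/4)·131.5609 ≈ 0.433013·131.5609 ≈ 56.9675
s = 3·11.47/2 = 17.205
r ≈ 56.9675/17.205 ≈ 3.3111
(Equivalently r = side/(2√3) = 11.47/3.4641 ≈ 3.3111.)

r = 3.311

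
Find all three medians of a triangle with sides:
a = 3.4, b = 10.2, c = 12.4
Median formula: m_a = ½√(2b² + 2c² − a²) (and cyclically). a² = 11.56, b² = 104.04, c² = 153.76.
m_a = ½√(2·104.04 + 2·153.76 − 11.56) = ½√504.04 ≈ ½·22.4508 ≈ 11.2254
m_b = ½√(2·11.56 + 2·153.76 − 104.04) = ½√226.6 ≈ ½·15.0532 ≈ 7.52662
m_c = ½√(2·11.56 + 2·104.04 − 153.76) = ½√77.44 ≈ ½·8.8 ≈ 4.4

m_a = 11.23, m_b = 7.527, m_c = 4.4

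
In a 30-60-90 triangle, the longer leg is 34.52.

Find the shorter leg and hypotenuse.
In a 30-60-90 triangle the sides are in ratio 1 : √3 : 2, so short leg = long leg/√3 and hypotenuse = 2·(short leg).
Short leg = 34.52/√3 ≈ 34.52/1.73205 ≈ 19.9301
Hypotenuse = 2·19.9301 ≈ 39.8603

Short leg = 19.93, Hypotenuse = 39.86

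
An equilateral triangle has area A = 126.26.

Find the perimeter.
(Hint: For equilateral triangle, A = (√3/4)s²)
A = (√3/4)s²  ⇒  s² = 4A/√3 = 4·126.26/√3 = 505.04/1.73205 ≈ 291.585
s ≈ √291.585 ≈ 17.0759
Perimeter = 3s ≈ 3·17.0759 ≈ 51.2276

Perimeter = 51.23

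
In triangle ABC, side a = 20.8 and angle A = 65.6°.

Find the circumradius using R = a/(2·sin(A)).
R = a/(2·sin(A)) = 20.8/(2·sin(65.6°))
sin(65.6°) ≈ 0.910684
R ≈ 20.8/(2·0.910684) = 20.8/1.82137 ≈ 11.42

R = 11.42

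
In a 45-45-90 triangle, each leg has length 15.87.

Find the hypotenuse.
In a 45-45-90 triangle the sides are in ratio 1 : 1 : √2, so hypotenuse = leg·√2.
Hypotenuse = 15.87·√2 ≈ 15.87·1.41421 ≈ 22.4436

Hypotenuse = 15.87√2 = 22.44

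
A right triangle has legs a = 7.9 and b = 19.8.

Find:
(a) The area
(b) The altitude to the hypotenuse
(a) The legs are perpendicular, so Area = ½·a·b = ½·7.9·19.8 = ½·156.42 = 78.21
(b) Hypotenuse c = √(a² + b²) = √(62.41 + 392.04) = √454.45 ≈ 21.3178
    Area = ½·c·h_c  ⇒  h_c = 2·Area/c = 156.42/21.3178 ≈ 7.33752

Area = 78.21, h_c = 7.338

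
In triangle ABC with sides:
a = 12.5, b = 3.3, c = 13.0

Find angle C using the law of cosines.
c² = a² + b² − 2ab·cos(C)  ⇒  cos(C) = (a² + b² − c²)/(2ab)
cos(C) = (12.5² + 3.3² − 13.0²)/(2·12.5·3.3) = (156.25 + 10.89 − 169)/82.5 = -1.86/82.5 ≈ -0.0225455
C = arccos(-0.0225455) ≈ 91.2919°

C = 91.29°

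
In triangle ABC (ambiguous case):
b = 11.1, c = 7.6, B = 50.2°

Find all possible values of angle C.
b/sin(B) = c/sin(C)  ⇒  sin(C) = c·sin(B)/b = 7.6·sin(50.2°)/11.1
sin(50.2°) ≈ 0.768284
sin(C) ≈ 7.6·0.768284/11.1 ≈ 5.83895/11.1 ≈ 0.526032
Candidate 1: C₁ = arcsin(0.526032) ≈ 31.7377°  →  A = 180° − 50.2° − 31.7377° ≈ 98.0623° > 0, valid
Candidate 2: C₂ = 180° − C₁ ≈ 148.262°  →  A = 180° − 50.2° − 148.262° ≈ -18.4623° ≤ 0, not a valid triangle

C = 31.74° (one solution)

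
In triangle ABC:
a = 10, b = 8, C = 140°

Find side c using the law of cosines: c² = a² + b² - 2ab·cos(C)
c² = 10² + 8² − 2·10·8·cos(140°)
cos(140°) ≈ -0.766044
c² ≈ 100 + 64 − 160·(-0.766044) ≈ 164 + 122.567 ≈ 286.567
c ≈ √286.567 ≈ 16.9283

c = 16.93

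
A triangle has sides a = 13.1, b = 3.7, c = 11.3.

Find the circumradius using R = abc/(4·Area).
First find the area with Heron's formula.
s = (13.1 + 3.7 + 11.3)/2 = 14.05
Area = √(s(s−a)(s−b)(s−c)) = √(14.05·0.95·10.35·2.75) ≈ √379.903 ≈ 19.4911
abc = 13.1·3.7·11.3 = 547.711
R = abc/(4·Area) ≈ 547.711/(4·19.4911) = 547.711/77.9644 ≈ 7.02514

R = 7.025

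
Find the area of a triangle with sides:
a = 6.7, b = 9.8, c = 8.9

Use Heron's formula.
s = (6.7 + 9.8 + 8.9)/2 = 25.4/2 = 12.7
s − a = 6, s − b = 2.9, s − c = 3.8
s(s−a)(s−b)(s−c) = 12.7·6·2.9·3.8 ≈ 839.724
Area = √839.724 ≈ 28.978

Area = 28.98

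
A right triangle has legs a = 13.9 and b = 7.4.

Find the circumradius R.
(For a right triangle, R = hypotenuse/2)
Hypotenuse c = √(a² + b²) = √(193.21 + 54.76) = √247.97 ≈ 15.7471
R = c/2 ≈ 15.7471/2 ≈ 7.87353

R = 7.874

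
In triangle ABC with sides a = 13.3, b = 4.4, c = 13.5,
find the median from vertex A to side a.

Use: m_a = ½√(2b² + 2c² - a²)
m_a = ½√(2·4.4² + 2·13.5² − 13.3²) = ½√(2·19.36 + 2·182.25 − 176.89) = ½√(38.72 + 364.5 − 176.89) = ½√226.33
√226.33 ≈ 15.0443, so m_a ≈ 7.52213

m_a = 7.522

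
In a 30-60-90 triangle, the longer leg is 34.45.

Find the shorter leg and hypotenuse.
In a 30-60-90 triangle the sides are in ratio 1 : √3 : 2, so short leg = long leg/√3 and hypotenuse = 2·(short leg).
Short leg = 34.45/√3 ≈ 34.45/1.73205 ≈ 19.8897
Hypotenuse = 2·19.8897 ≈ 39.7794

Short leg = 19.89, Hypotenuse = 39.78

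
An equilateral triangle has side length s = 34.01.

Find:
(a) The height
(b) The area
(a) The height splits the triangle into two 30-60-90 halves: h = s·√3/2 = 34.01·1.73205/2 ≈ 58.907/2 ≈ 29.4535
(b) Area = (√3/4)·s² = (√3/4)·34.01² = (√3/4)·1156.6801 ≈ 0.433013·1156.6801 ≈ 500.857

Height = 29.45, Area = 500.9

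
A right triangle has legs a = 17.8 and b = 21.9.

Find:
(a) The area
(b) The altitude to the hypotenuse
(a) The legs are perpendicular, so Area = ½·a·b = ½·17.8·21.9 = ½·389.82 = 194.91
(b) Hypotenuse c = √(a² + b²) = √(316.84 + 479.61) = √796.45 ≈ 28.2214
    Area = ½·c·h_c  ⇒  h_c = 2·Area/c = 389.82/28.2214 ≈ 13.8129

Area = 194.91, h_c = 13.81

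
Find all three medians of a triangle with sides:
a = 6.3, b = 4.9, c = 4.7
Median formula: m_a = ½√(2b² + 2c² − a²) (and cyclically). a² = 39.69, b² = 24.01, c² = 22.09.
m_a = ½√(2·24.01 + 2·22.09 − 39.69) = ½√52.51 ≈ ½·7.24638 ≈ 3.62319
m_b = ½√(2·39.69 + 2·22.09 − 24.01) = ½√99.55 ≈ ½·9.97747 ≈ 4.98874
m_c = ½√(2·39.69 + 2·24.01 − 22.09) = ½√105.31 ≈ ½·10.2621 ≈ 5.13103

m_a = 3.623, m_b = 4.989, m_c = 5.131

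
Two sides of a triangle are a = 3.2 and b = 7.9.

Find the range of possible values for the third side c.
Triangle inequality: |a − b| < c < a + b
|a − b| = |3.2 − 7.9| = 4.7
a + b = 3.2 + 7.9 = 11.1

4.7 < c < 11.1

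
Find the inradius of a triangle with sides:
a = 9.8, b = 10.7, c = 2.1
r = Area/s where s is the semi-perimeter.
s = (9.8 + 10.7 + 2.1)/2 = 22.6/2 = 11.3
Area = √(s(s−a)(s−b)(s−c)) = √(11.3·1.5·0.6·9.2) ≈ √93.564 ≈ 9.67285
r ≈ 9.67285/11.3 ≈ 0.856004

r = 0.856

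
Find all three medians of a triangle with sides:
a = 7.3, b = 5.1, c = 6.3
Median formula: m_a = ½√(2b² + 2c² − a²) (and cyclically). a² = 53.29, b² = 26.01, c² = 39.69.
m_a = ½√(2·26.01 + 2·39.69 − 53.29) = ½√78.11 ≈ ½·8.83799 ≈ 4.41899
m_b = ½√(2·53.29 + 2·39.69 − 26.01) = ½√159.95 ≈ ½·12.6471 ≈ 6.32357
m_c = ½√(2·53.29 + 2·26.01 − 39.69) = ½√118.91 ≈ ½·10.9046 ≈ 5.45229

m_a = 4.419, m_b = 6.324, m_c = 5.452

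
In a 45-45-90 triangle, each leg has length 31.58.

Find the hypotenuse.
In a 45-45-90 triangle the sides are in ratio 1 : 1 : √2, so hypotenuse = leg·√2.
Hypotenuse = 31.58·√2 ≈ 31.58·1.41421 ≈ 44.6609

Hypotenuse = 31.58√2 = 44.66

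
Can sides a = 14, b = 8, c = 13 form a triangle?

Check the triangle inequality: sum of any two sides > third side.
a + b vs c: 14 + 8 = 22 > 13  ✓
a + c vs b: 14 + 13 = 27 > 8  ✓
b + c vs a: 8 + 13 = 21 > 14  ✓

Yes, triangle inequality satisfied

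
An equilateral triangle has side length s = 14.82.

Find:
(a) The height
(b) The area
(a) The height splits the triangle into two 30-60-90 halves: h = s·√3/2 = 14.82·1.73205/2 ≈ 25.669/2 ≈ 12.8345
(b) Area = (√3/4)·s² = (√3/4)·14.82² = (√3/4)·219.6324 ≈ 0.433013·219.6324 ≈ 95.1036

Height = 12.83, Area = 95.1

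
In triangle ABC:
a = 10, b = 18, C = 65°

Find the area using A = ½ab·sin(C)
A = ½·a·b·sin(C) = ½·10·18·sin(65°)
sin(65°) ≈ 0.906308
A ≈ ½·180·0.906308 = 90·0.906308 ≈ 81.5677

Area = 81.57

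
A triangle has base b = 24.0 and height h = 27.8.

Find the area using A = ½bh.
A = ½·b·h = ½·24.0·27.8 = ½·667.2 = 333.6

Area = 333.6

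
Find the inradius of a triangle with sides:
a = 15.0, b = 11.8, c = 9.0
r = Area/s where s is the semi-perimeter.
s = (15.0 + 11.8 + 9.0)/2 = 35.8/2 = 17.9
Area = √(s(s−a)(s−b)(s−c)) = √(17.9·2.9·6.1·8.9) ≈ √2818.19 ≈ 53.0867
r ≈ 53.0867/17.9 ≈ 2.96574

r = 2.966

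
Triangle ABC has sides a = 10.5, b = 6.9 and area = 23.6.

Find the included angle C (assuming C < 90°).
Area = ½·a·b·sin(C)  ⇒  sin(C) = 2·Area/(a·b) = 2·23.6/(10.5·6.9) = 47.2/72.45 ≈ 0.651484
C = arcsin(0.651484) ≈ 40.6536° (taking the acute solution since C < 90°)

C = 40.65°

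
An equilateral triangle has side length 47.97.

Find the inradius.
r = Area/s with s the semi-perimeter.
Area = (√3/4)·47.97² = (√3/4)·2301.1209 ≈ 0.433013·2301.1209 ≈ 996.415
s = 3·47.97/2 = 71.955
r ≈ 996.415/71.955 ≈ 13.8477
(Equivalently r = side/(2√3) = 47.97/3.4641 ≈ 13.8477.)

r = 13.85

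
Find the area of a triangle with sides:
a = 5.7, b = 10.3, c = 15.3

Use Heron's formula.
s = (5.7 + 10.3 + 15.3)/2 = 31.3/2 = 15.65
s − a = 9.95, s − b = 5.35, s − c = 0.35
s(s−a)(s−b)(s−c) = 15.65·9.95·5.35·0.35 ≈ 291.581
Area = √291.581 ≈ 17.0757

Area = 17.08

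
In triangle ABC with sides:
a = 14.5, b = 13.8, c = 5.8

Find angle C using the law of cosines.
c² = a² + b² − 2ab·cos(C)  ⇒  cos(C) = (a² + b² − c²)/(2ab)
cos(C) = (14.5² + 13.8² − 5.8²)/(2·14.5·13.8) = (210.25 + 190.44 − 33.64)/400.2 = 367.05/400.2 ≈ 0.917166
C = arccos(0.917166) ≈ 23.4847°

C = 23.48°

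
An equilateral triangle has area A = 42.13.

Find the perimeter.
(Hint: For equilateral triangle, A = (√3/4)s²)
A = (√3/4)s²  ⇒  s² = 4A/√3 = 4·42.13/√3 = 168.52/1.73205 ≈ 97.2951
s ≈ √97.2951 ≈ 9.86383
Perimeter = 3s ≈ 3·9.86383 ≈ 29.5915

Perimeter = 29.59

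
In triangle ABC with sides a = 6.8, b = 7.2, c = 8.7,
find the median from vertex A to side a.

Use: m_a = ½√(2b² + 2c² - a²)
m_a = ½√(2·7.2² + 2·8.7² − 6.8²) = ½√(2·51.84 + 2·75.69 − 46.24) = ½√(103.68 + 151.38 − 46.24) = ½√208.82
√208.82 ≈ 14.4506, so m_a ≈ 7.2253

m_a = 7.225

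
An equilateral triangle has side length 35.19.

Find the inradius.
r = Area/s with s the semi-perimeter.
Area = (√3/4)·35.19² = (√3/4)·1238.3361 ≈ 0.433013·1238.3361 ≈ 536.215
s = 3·35.19/2 = 52.785
r ≈ 536.215/52.785 ≈ 10.1585
(Equivalently r = side/(2√3) = 35.19/3.4641 ≈ 10.1585.)

r = 10.16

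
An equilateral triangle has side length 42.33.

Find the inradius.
r = Area/s with s the semi-perimeter.
Area = (√3/4)·42.33² = (√3/4)·1791.8289 ≈ 0.433013·1791.8289 ≈ 775.885
s = 3·42.33/2 = 63.495
r ≈ 775.885/63.495 ≈ 12.2196
(Equivalently r = side/(2√3) = 42.33/3.4641 ≈ 12.2196.)

r = 12.22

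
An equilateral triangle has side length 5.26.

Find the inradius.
r = Area/s with s the semi-perimeter.
Area = (√3/4)·5.26² = (√3/4)·27.6676 ≈ 0.433013·27.6676 ≈ 11.9804
s = 3·5.26/2 = 7.89
r ≈ 11.9804/7.89 ≈ 1.51843
(Equivalently r = side/(2√3) = 5.26/3.4641 ≈ 1.51843.)

r = 1.518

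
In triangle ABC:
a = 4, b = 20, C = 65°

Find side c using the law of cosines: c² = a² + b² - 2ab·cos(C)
c² = 4² + 20² − 2·4·20·cos(65°)
cos(65°) ≈ 0.422618
c² ≈ 16 + 400 − 160·(0.422618) ≈ 416 − 67.6189 ≈ 348.381
c ≈ √348.381 ≈ 18.665

c = 18.66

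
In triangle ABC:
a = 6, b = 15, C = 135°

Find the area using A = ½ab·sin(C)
A = ½·a·b·sin(C) = ½·6·15·sin(135°)
sin(135°) ≈ 0.707107
A ≈ ½·90·0.707107 = 45·0.707107 ≈ 31.8198

Area = 31.82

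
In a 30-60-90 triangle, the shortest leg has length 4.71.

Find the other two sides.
In a 30-60-90 triangle the sides are in ratio 1 : √3 : 2 (short leg : long leg : hypotenuse).
Long leg = 4.71·√3 ≈ 4.71·1.73205 ≈ 8.15796
Hypotenuse = 2·4.71 = 9.42

Long leg = 4.71√3 = 8.158, Hypotenuse = 9.42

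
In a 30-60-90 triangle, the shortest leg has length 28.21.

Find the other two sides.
In a 30-60-90 triangle the sides are in ratio 1 : √3 : 2 (short leg : long leg : hypotenuse).
Long leg = 28.21·√3 ≈ 28.21·1.73205 ≈ 48.8612
Hypotenuse = 2·28.21 = 56.42

Long leg = 28.21√3 = 48.86, Hypotenuse = 56.42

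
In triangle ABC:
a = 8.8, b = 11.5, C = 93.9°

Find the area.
Two sides and the included angle (SAS): A = ½·a·b·sin(C) = ½·8.8·11.5·sin(93.9°)
sin(93.9°) ≈ 0.997684
A ≈ ½·101.2·0.997684 = 50.6·0.997684 ≈ 50.4828

Area = 50.48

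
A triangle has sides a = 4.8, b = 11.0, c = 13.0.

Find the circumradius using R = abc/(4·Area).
First find the area with Heron's formula.
s = (4.8 + 11.0 + 13.0)/2 = 14.4
Area = √(s(s−a)(s−b)(s−c)) = √(14.4·9.6·3.4·1.4) ≈ √658.022 ≈ 25.6519
abc = 4.8·11.0·13.0 = 686.4
R = abc/(4·Area) ≈ 686.4/(4·25.6519) = 686.4/102.608 ≈ 6.68955

R = 6.69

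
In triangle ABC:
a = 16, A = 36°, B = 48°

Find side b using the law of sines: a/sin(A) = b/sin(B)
a/sin(A) = b/sin(B)  ⇒  b = a·sin(B)/sin(A) = 16·sin(48°)/sin(36°)
sin(48°) ≈ 0.743145, sin(36°) ≈ 0.587785
b ≈ 16·0.743145/0.587785 ≈ 11.8903/0.587785 ≈ 20.229

b = 20.23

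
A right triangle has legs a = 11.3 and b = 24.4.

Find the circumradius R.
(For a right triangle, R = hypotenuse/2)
Hypotenuse c = √(a² + b²) = √(127.69 + 595.36) = √723.05 ≈ 26.8896
R = c/2 ≈ 26.8896/2 ≈ 13.4448

R = 13.44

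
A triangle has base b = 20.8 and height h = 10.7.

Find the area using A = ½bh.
A = ½·b·h = ½·20.8·10.7 = ½·222.56 = 111.28

Area = 111.28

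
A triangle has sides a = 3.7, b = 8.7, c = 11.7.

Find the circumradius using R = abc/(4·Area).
First find the area with Heron's formula.
s = (3.7 + 8.7 + 11.7)/2 = 12.05
Area = √(s(s−a)(s−b)(s−c)) = √(12.05·8.35·3.35·0.35) ≈ √117.974 ≈ 10.8616
abc = 3.7·8.7·11.7 = 376.623
R = abc/(4·Area) ≈ 376.623/(4·10.8616) = 376.623/43.4463 ≈ 8.66869

R = 8.669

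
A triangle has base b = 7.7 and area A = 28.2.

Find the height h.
A = ½·b·h  ⇒  h = 2A/b = 2·28.2/7.7 = 56.4/7.7 ≈ 7.32468

h = 7.325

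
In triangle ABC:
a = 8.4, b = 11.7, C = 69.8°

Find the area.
Two sides and the included angle (SAS): A = ½·a·b·sin(C) = ½·8.4·11.7·sin(69.8°)
sin(69.8°) ≈ 0.938493
A ≈ ½·98.28·0.938493 = 49.14·0.938493 ≈ 46.1175

Area = 46.12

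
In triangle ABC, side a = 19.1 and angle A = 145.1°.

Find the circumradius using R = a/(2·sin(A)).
R = a/(2·sin(A)) = 19.1/(2·sin(145.1°))
sin(145.1°) ≈ 0.572146
R ≈ 19.1/(2·0.572146) = 19.1/1.14429 ≈ 16.6915

R = 16.69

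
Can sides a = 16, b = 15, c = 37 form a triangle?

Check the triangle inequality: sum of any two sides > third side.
a + b vs c: 16 + 15 = 31 ≤ 37  ✗
a + c vs b: 16 + 37 = 53 > 15  ✓
b + c vs a: 15 + 37 = 52 > 16  ✓

No: 16 + 15 = 31 is not > 37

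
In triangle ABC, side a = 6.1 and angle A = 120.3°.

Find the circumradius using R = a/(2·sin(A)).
R = a/(2·sin(A)) = 6.1/(2·sin(120.3°))
sin(120.3°) ≈ 0.863396
R ≈ 6.1/(2·0.863396) = 6.1/1.72679 ≈ 3.53256

R = 3.533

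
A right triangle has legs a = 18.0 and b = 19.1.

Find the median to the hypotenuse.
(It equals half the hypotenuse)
Hypotenuse c = √(a² + b²) = √(324 + 364.81) = √688.81 ≈ 26.2452
Median to hypotenuse = c/2 ≈ 26.2452/2 ≈ 13.1226

Median = 13.12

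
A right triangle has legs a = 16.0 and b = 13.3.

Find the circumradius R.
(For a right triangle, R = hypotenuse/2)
Hypotenuse c = √(a² + b²) = √(256 + 176.89) = √432.89 ≈ 20.806
R = c/2 ≈ 20.806/2 ≈ 10.403

R = 10.4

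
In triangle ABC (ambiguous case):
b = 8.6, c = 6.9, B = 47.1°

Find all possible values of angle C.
b/sin(B) = c/sin(C)  ⇒  sin(C) = c·sin(B)/b = 6.9·sin(47.1°)/8.6
sin(47.1°) ≈ 0.732543
sin(C) ≈ 6.9·0.732543/8.6 ≈ 5.05455/8.6 ≈ 0.587738
Candidate 1: C₁ = arcsin(0.587738) ≈ 35.9966°  →  A = 180° − 47.1° − 35.9966° ≈ 96.9034° > 0, valid
Candidate 2: C₂ = 180° − C₁ ≈ 144.003°  →  A = 180° − 47.1° − 144.003° ≈ -11.1034° ≤ 0, not a valid triangle

C = 36° (one solution)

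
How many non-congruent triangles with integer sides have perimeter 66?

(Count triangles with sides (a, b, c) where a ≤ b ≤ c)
Let a ≤ b ≤ c with a + b + c = 66. The only binding inequality is a + b > c, i.e. 66 − c > c, so c < 66/2; and c ≥ 66/3 since c is the largest side.
So 22 ≤ c ≤ 32. For each c, b runs from ⌈(66 − c)/2⌉ up to c (then a = 66 − b − c satisfies 1 ≤ a ≤ b automatically), giving c − ⌈(66 − c)/2⌉ + 1 choices.
Summing over c: 1 + 2 + 4 + 5 + 7 + 8 + 10 + 11 + 13 + 14 + 16 = 91
Check (closed form: nearest integer to p²/48 for even p, (p+3)²/48 for odd p): 66²/48 = 4356/48 ≈ 90.75 → 91

91 triangles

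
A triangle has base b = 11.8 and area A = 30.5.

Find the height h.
A = ½·b·h  ⇒  h = 2A/b = 2·30.5/11.8 = 61/11.8 ≈ 5.16949

h = 5.169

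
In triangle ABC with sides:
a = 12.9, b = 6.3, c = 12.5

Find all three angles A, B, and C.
Law of cosines for each angle (a² = 166.41, b² = 39.69, c² = 156.25):
cos(A) = (b² + c² − a²)/(2bc) = (39.69 + 156.25 − 166.41)/(2·6.3·12.5) = 29.53/157.5 ≈ 0.187492  ⇒  A ≈ 79.1935°
cos(B) = (a² + c² − b²)/(2ac) = (166.41 + 156.25 − 39.69)/(2·12.9·12.5) = 282.97/322.5 ≈ 0.877426  ⇒  B ≈ 28.6666°
cos(C) = (a² + b² − c²)/(2ab) = (166.41 + 39.69 − 156.25)/(2·12.9·6.3) = 49.85/162.54 ≈ 0.306694  ⇒  C ≈ 72.1399°
Check: A + B + C ≈ 180°

A = 79.19°, B = 28.67°, C = 72.14°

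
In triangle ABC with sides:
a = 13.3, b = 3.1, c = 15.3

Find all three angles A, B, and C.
Law of cosines for each angle (a² = 176.89, b² = 9.61, c² = 234.09):
cos(A) = (b² + c² − a²)/(2bc) = (9.61 + 234.09 − 176.89)/(2·3.1·15.3) = 66.81/94.86 ≈ 0.704301  ⇒  A ≈ 45.2269°
cos(B) = (a² + c² − b²)/(2ac) = (176.89 + 234.09 − 9.61)/(2·13.3·15.3) = 401.37/406.98 ≈ 0.986216  ⇒  B ≈ 9.52429°
cos(C) = (a² + b² − c²)/(2ab) = (176.89 + 9.61 − 234.09)/(2·13.3·3.1) = -47.59/82.46 ≈ -0.577128  ⇒  C ≈ 125.249°
Check: A + B + C ≈ 180°

A = 45.23°, B = 9.524°, C = 125.2°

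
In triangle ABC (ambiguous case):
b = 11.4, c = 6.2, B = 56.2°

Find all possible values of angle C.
b/sin(B) = c/sin(C)  ⇒  sin(C) = c·sin(B)/b = 6.2·sin(56.2°)/11.4
sin(56.2°) ≈ 0.830984
sin(C) ≈ 6.2·0.830984/11.4 ≈ 5.1521/11.4 ≈ 0.451939
Candidate 1: C₁ = arcsin(0.451939) ≈ 26.8682°  →  A = 180° − 56.2° − 26.8682° ≈ 96.9318° > 0, valid
Candidate 2: C₂ = 180° − C₁ ≈ 153.132°  →  A = 180° − 56.2° − 153.132° ≈ -29.3318° ≤ 0, not a valid triangle

C = 26.87° (one solution)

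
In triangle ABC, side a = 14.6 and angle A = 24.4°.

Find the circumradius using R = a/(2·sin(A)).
R = a/(2·sin(A)) = 14.6/(2·sin(24.4°))
sin(24.4°) ≈ 0.413104
R ≈ 14.6/(2·0.413104) = 14.6/0.826209 ≈ 17.6711

R = 17.67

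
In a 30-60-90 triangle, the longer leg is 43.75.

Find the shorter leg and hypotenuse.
In a 30-60-90 triangle the sides are in ratio 1 : √3 : 2, so short leg = long leg/√3 and hypotenuse = 2·(short leg).
Short leg = 43.75/√3 ≈ 43.75/1.73205 ≈ 25.2591
Hypotenuse = 2·25.2591 ≈ 50.5181

Short leg = 25.26, Hypotenuse = 50.52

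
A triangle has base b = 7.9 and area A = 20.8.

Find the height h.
A = ½·b·h  ⇒  h = 2A/b = 2·20.8/7.9 = 41.6/7.9 ≈ 5.26582

h = 5.266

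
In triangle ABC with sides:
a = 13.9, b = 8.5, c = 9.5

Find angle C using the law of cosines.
c² = a² + b² − 2ab·cos(C)  ⇒  cos(C) = (a² + b² − c²)/(2ab)
cos(C) = (13.9² + 8.5² − 9.5²)/(2·13.9·8.5) = (193.21 + 72.25 − 90.25)/236.3 = 175.21/236.3 ≈ 0.741473
C = arccos(0.741473) ≈ 42.143°

C = 42.14°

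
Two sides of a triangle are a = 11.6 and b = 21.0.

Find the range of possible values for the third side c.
Triangle inequality: |a − b| < c < a + b
|a − b| = |11.6 − 21.0| = 9.4
a + b = 11.6 + 21.0 = 32.6

9.4 < c < 32.6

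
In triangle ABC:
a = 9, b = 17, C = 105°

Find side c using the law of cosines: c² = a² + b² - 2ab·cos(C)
c² = 9² + 17² − 2·9·17·cos(105°)
cos(105°) ≈ -0.258819
c² ≈ 81 + 289 − 306·(-0.258819) ≈ 370 + 79.1986 ≈ 449.199
c ≈ √449.199 ≈ 21.1943

c = 21.19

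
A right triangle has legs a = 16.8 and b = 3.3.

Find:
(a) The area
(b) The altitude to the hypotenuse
(a) The legs are perpendicular, so Area = ½·a·b = ½·16.8·3.3 = ½·55.44 = 27.72
(b) Hypotenuse c = √(a² + b²) = √(282.24 + 10.89) = √293.13 ≈ 17.121
    Area = ½·c·h_c  ⇒  h_c = 2·Area/c = 55.44/17.121 ≈ 3.23812

Area = 27.72, h_c = 3.238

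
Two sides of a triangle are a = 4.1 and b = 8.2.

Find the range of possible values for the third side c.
Triangle inequality: |a − b| < c < a + b
|a − b| = |4.1 − 8.2| = 4.1
a + b = 4.1 + 8.2 = 12.3

4.1 < c < 12.3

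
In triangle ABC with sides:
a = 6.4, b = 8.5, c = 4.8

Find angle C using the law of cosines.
c² = a² + b² − 2ab·cos(C)  ⇒  cos(C) = (a² + b² − c²)/(2ab)
cos(C) = (6.4² + 8.5² − 4.8²)/(2·6.4·8.5) = (40.96 + 72.25 − 23.04)/108.8 = 90.17/108.8 ≈ 0.828768
C = arccos(0.828768) ≈ 34.0276°

C = 34.03°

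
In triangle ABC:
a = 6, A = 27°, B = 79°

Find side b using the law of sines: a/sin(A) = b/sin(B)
a/sin(A) = b/sin(B)  ⇒  b = a·sin(B)/sin(A) = 6·sin(79°)/sin(27°)
sin(79°) ≈ 0.981627, sin(27°) ≈ 0.45399
b ≈ 6·0.981627/0.45399 ≈ 5.88976/0.45399 ≈ 12.9733

b = 12.97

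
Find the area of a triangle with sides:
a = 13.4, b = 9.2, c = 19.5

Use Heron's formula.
s = (13.4 + 9.2 + 19.5)/2 = 42.1/2 = 21.05
s − a = 7.65, s − b = 11.85, s − c = 1.55
s(s−a)(s−b)(s−c) = 21.05·7.65·11.85·1.55 ≈ 2957.76
Area = √2957.76 ≈ 54.3853

Area = 54.39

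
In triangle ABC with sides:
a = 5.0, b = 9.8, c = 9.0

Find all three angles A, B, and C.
Law of cosines for each angle (a² = 25, b² = 96.04, c² = 81):
cos(A) = (b² + c² − a²)/(2bc) = (96.04 + 81 − 25)/(2·9.8·9.0) = 152.04/176.4 ≈ 0.861905  ⇒  A ≈ 30.4689°
cos(B) = (a² + c² − b²)/(2ac) = (25 + 81 − 96.04)/(2·5.0·9.0) = 9.96/90 ≈ 0.110667  ⇒  B ≈ 83.6463°
cos(C) = (a² + b² − c²)/(2ab) = (25 + 96.04 − 81)/(2·5.0·9.8) = 40.04/98 ≈ 0.408571  ⇒  C ≈ 65.8849°
Check: A + B + C ≈ 180°

A = 30.47°, B = 83.65°, C = 65.88°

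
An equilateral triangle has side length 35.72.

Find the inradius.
r = Area/s with s the semi-perimeter.
Area = (√3/4)·35.72² = (√3/4)·1275.9184 ≈ 0.433013·1275.9184 ≈ 552.489
s = 3·35.72/2 = 53.58
r ≈ 552.489/53.58 ≈ 10.3115
(Equivalently r = side/(2√3) = 35.72/3.4641 ≈ 10.3115.)

r = 10.31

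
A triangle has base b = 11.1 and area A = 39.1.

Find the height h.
A = ½·b·h  ⇒  h = 2A/b = 2·39.1/11.1 = 78.2/11.1 ≈ 7.04505

h = 7.045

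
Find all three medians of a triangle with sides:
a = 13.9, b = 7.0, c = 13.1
Median formula: m_a = ½√(2b² + 2c² − a²) (and cyclically). a² = 193.21, b² = 49, c² = 171.61.
m_a = ½√(2·49 + 2·171.61 − 193.21) = ½√248.01 ≈ ½·15.7483 ≈ 7.87417
m_b = ½√(2·193.21 + 2·171.61 − 49) = ½√680.64 ≈ ½·26.0891 ≈ 13.0445
m_c = ½√(2·193.21 + 2·49 − 171.61) = ½√312.81 ≈ ½·17.6864 ≈ 8.84322

m_a = 7.874, m_b = 13.04, m_c = 8.843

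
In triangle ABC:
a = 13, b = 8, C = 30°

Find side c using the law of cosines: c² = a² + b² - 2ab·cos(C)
c² = 13² + 8² − 2·13·8·cos(30°)
cos(30°) ≈ 0.866025
c² ≈ 169 + 64 − 208·(0.866025) ≈ 233 − 180.133 ≈ 52.8667
c ≈ √52.8667 ≈ 7.27095

c = 7.271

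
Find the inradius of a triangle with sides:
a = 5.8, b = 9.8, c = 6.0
r = Area/s where s is the semi-perimeter.
s = (5.8 + 9.8 + 6.0)/2 = 21.6/2 = 10.8
Area = √(s(s−a)(s−b)(s−c)) = √(10.8·5·1·4.8) ≈ √259.2 ≈ 16.0997
r ≈ 16.0997/10.8 ≈ 1.49071

r = 1.491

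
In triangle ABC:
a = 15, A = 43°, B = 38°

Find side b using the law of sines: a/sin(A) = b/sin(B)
a/sin(A) = b/sin(B)  ⇒  b = a·sin(B)/sin(A) = 15·sin(38°)/sin(43°)
sin(38°) ≈ 0.615661, sin(43°) ≈ 0.681998
b ≈ 15·0.615661/0.681998 ≈ 9.23492/0.681998 ≈ 13.541

b = 13.54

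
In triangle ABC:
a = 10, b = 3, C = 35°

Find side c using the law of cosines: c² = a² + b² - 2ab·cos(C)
c² = 10² + 3² − 2·10·3·cos(35°)
cos(35°) ≈ 0.819152
c² ≈ 100 + 9 − 60·(0.819152) ≈ 109 − 49.1491 ≈ 59.8509
c ≈ √59.8509 ≈ 7.73633

c = 7.736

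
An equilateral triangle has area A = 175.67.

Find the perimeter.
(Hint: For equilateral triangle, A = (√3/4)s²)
A = (√3/4)s²  ⇒  s² = 4A/√3 = 4·175.67/√3 = 702.68/1.73205 ≈ 405.692
s ≈ √405.692 ≈ 20.1418
Perimeter = 3s ≈ 3·20.1418 ≈ 60.4254

Perimeter = 60.43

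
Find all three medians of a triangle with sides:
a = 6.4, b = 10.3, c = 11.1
Median formula: m_a = ½√(2b² + 2c² − a²) (and cyclically). a² = 40.96, b² = 106.09, c² = 123.21.
m_a = ½√(2·106.09 + 2·123.21 − 40.96) = ½√417.64 ≈ ½·20.4362 ≈ 10.2181
m_b = ½√(2·40.96 + 2·123.21 − 106.09) = ½√222.25 ≈ ½·14.9081 ≈ 7.45403
m_c = ½√(2·40.96 + 2·106.09 − 123.21) = ½√170.89 ≈ ½·13.0725 ≈ 6.53625

m_a = 10.22, m_b = 7.454, m_c = 6.536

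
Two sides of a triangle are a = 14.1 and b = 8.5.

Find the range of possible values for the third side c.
Triangle inequality: |a − b| < c < a + b
|a − b| = |14.1 − 8.5| = 5.6
a + b = 14.1 + 8.5 = 22.6

5.6 < c < 22.6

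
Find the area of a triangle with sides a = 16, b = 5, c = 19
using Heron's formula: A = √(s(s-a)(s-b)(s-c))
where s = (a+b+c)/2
s = (16 + 5 + 19)/2 = 40/2 = 20
s − a = 4, s − b = 15, s − c = 1
s(s−a)(s−b)(s−c) = 20·4·15·1 = 1200
Area = √1200 ≈ 34.641

s = 20.0, Area = 34.64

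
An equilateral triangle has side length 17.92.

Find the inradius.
r = Area/s with s the semi-perimeter.
Area = (√3/4)·17.92² = (√3/4)·321.1264 ≈ 0.433013·321.1264 ≈ 139.052
s = 3·17.92/2 = 26.88
r ≈ 139.052/26.88 ≈ 5.17306
(Equivalently r = side/(2√3) = 17.92/3.4641 ≈ 5.17306.)

r = 5.173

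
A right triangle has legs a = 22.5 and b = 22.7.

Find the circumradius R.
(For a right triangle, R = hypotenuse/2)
Hypotenuse c = √(a² + b²) = √(506.25 + 515.29) = √1021.54 ≈ 31.9615
R = c/2 ≈ 31.9615/2 ≈ 15.9808

R = 15.98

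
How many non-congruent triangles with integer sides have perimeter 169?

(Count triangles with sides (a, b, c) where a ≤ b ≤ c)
Let a ≤ b ≤ c with a + b + c = 169. The only binding inequality is a + b > c, i.e. 169 − c > c, so c < 169/2; and c ≥ 169/3 since c is the largest side.
So 57 ≤ c ≤ 84. For each c, b runs from ⌈(169 − c)/2⌉ up to c (then a = 169 − b − c satisfies 1 ≤ a ≤ b automatically), giving c − ⌈(169 − c)/2⌉ + 1 choices.
Summing over c: 2 + 3 + 5 + 6 + … + 41 + 42  (28 terms, c = 57, …, 84) = 616
Check (closed form: nearest integer to p²/48 for even p, (p+3)²/48 for odd p): (169+3)²/48 = 172²/48 = 29584/48 ≈ 616.33 → 616

616 triangles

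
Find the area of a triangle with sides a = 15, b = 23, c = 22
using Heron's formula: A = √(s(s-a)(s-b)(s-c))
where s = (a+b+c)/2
s = (15 + 23 + 22)/2 = 60/2 = 30
s − a = 15, s − b = 7, s − c = 8
s(s−a)(s−b)(s−c) = 30·15·7·8 = 25200
Area = √25200 ≈ 158.745

s = 30.0, Area = 158.7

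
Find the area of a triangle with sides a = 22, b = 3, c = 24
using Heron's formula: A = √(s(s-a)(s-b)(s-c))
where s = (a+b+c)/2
s = (22 + 3 + 24)/2 = 49/2 = 24.5
s − a = 2.5, s − b = 21.5, s − c = 0.5
s(s−a)(s−b)(s−c) = 24.5·2.5·21.5·0.5 = 658.4375
Area = √658.4375 ≈ 25.66

s = 24.5, Area = 25.66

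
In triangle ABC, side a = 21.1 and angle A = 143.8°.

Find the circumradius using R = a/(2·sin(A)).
R = a/(2·sin(A)) = 21.1/(2·sin(143.8°))
sin(143.8°) ≈ 0.590606
R ≈ 21.1/(2·0.590606) = 21.1/1.18121 ≈ 17.863

R = 17.86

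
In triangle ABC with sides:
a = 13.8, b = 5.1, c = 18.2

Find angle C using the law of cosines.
c² = a² + b² − 2ab·cos(C)  ⇒  cos(C) = (a² + b² − c²)/(2ab)
cos(C) = (13.8² + 5.1² − 18.2²)/(2·13.8·5.1) = (190.44 + 26.01 − 331.24)/140.76 = -114.79/140.76 ≈ -0.815502
C = arccos(-0.815502) ≈ 144.637°

C = 144.6°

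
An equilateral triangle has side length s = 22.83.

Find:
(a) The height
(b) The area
(a) The height splits the triangle into two 30-60-90 halves: h = s·√3/2 = 22.83·1.73205/2 ≈ 39.5427/2 ≈ 19.7714
(b) Area = (√3/4)·s² = (√3/4)·22.83² = (√3/4)·521.2089 ≈ 0.433013·521.2089 ≈ 225.69

Height = 19.77, Area = 225.7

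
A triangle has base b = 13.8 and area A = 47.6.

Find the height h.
A = ½·b·h  ⇒  h = 2A/b = 2·47.6/13.8 = 95.2/13.8 ≈ 6.89855

h = 6.899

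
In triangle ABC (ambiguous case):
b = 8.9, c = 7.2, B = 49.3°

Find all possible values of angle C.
b/sin(B) = c/sin(C)  ⇒  sin(C) = c·sin(B)/b = 7.2·sin(49.3°)/8.9
sin(49.3°) ≈ 0.758134
sin(C) ≈ 7.2·0.758134/8.9 ≈ 5.45857/8.9 ≈ 0.613322
Candidate 1: C₁ = arcsin(0.613322) ≈ 37.8301°  →  A = 180° − 49.3° − 37.8301° ≈ 92.8699° > 0, valid
Candidate 2: C₂ = 180° − C₁ ≈ 142.17°  →  A = 180° − 49.3° − 142.17° ≈ -11.4699° ≤ 0, not a valid triangle

C = 37.83° (one solution)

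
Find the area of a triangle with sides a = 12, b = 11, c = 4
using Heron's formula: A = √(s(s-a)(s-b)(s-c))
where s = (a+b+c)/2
s = (12 + 11 + 4)/2 = 27/2 = 13.5
s − a = 1.5, s − b = 2.5, s − c = 9.5
s(s−a)(s−b)(s−c) = 13.5·1.5·2.5·9.5 = 480.9375
Area = √480.9375 ≈ 21.9303

s = 13.5, Area = 21.93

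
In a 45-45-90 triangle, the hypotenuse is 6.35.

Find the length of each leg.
In a 45-45-90 triangle hypotenuse = leg·√2, so leg = hypotenuse/√2.
Leg = 6.35/√2 ≈ 6.35/1.41421 ≈ 4.49013

Each leg = 4.49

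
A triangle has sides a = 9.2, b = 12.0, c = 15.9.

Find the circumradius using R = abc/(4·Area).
First find the area with Heron's formula.
s = (9.2 + 12.0 + 15.9)/2 = 18.55
Area = √(s(s−a)(s−b)(s−c)) = √(18.55·9.35·6.55·2.65) ≈ √3010.53 ≈ 54.8683
abc = 9.2·12.0·15.9 = 1755.36
R = abc/(4·Area) ≈ 1755.36/(4·54.8683) = 1755.36/219.473 ≈ 7.99806

R = 7.998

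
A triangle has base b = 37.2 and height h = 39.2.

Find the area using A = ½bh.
A = ½·b·h = ½·37.2·39.2 = ½·1458.24 = 729.12

Area = 729.12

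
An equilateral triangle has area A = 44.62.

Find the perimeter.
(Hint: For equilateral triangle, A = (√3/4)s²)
A = (√3/4)s²  ⇒  s² = 4A/√3 = 4·44.62/√3 = 178.48/1.73205 ≈ 103.045
s ≈ √103.045 ≈ 10.1511
Perimeter = 3s ≈ 3·10.1511 ≈ 30.4534

Perimeter = 30.45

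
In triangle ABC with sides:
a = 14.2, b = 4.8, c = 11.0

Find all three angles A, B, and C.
Law of cosines for each angle (a² = 201.64, b² = 23.04, c² = 121):
cos(A) = (b² + c² − a²)/(2bc) = (23.04 + 121 − 201.64)/(2·4.8·11.0) = -57.6/105.6 ≈ -0.545455  ⇒  A ≈ 123.056°
cos(B) = (a² + c² − b²)/(2ac) = (201.64 + 121 − 23.04)/(2·14.2·11.0) = 299.6/312.4 ≈ 0.959027  ⇒  B ≈ 16.4582°
cos(C) = (a² + b² − c²)/(2ab) = (201.64 + 23.04 − 121)/(2·14.2·4.8) = 103.68/136.32 ≈ 0.760563  ⇒  C ≈ 40.4861°
Check: A + B + C ≈ 180°

A = 123.1°, B = 16.46°, C = 40.49°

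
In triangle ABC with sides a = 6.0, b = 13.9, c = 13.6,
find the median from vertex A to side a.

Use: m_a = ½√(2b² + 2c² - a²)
m_a = ½√(2·13.9² + 2·13.6² − 6.0²) = ½√(2·193.21 + 2·184.96 − 36) = ½√(386.42 + 369.92 − 36) = ½√720.34
√720.34 ≈ 26.8392, so m_a ≈ 13.4196

m_a = 13.42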